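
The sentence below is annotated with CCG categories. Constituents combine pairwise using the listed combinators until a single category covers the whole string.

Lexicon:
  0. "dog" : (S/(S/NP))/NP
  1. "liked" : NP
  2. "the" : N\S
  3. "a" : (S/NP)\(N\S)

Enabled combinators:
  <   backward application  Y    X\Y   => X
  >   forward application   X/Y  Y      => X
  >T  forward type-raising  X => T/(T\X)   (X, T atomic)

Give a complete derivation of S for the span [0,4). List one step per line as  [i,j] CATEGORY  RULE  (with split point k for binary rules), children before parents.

[0,4] S   >
  [0,2] S/(S/NP)   >
    [0,1] "dog" : (S/(S/NP))/NP
    [1,2] "liked" : NP
  [2,4] S/NP   <
    [2,3] "the" : N\S
    [3,4] "a" : (S/NP)\(N\S)

[0,1] (S/(S/NP))/NP  lex  "dog"
[1,2] NP  lex  "liked"
[0,2] S/(S/NP)  >  k=1
[2,3] N\S  lex  "the"
[3,4] (S/NP)\(N\S)  lex  "a"
[2,4] S/NP  <  k=3
[0,4] S  >  k=2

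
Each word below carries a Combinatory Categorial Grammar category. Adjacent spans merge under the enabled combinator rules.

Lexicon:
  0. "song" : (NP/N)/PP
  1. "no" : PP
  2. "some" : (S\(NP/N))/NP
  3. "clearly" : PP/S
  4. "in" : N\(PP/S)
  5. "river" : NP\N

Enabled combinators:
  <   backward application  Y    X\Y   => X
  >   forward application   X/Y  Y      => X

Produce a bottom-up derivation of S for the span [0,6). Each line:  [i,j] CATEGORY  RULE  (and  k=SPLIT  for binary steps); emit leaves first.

[0,1] (NP/N)/PP  lex  "song"
[1,2] PP  lex  "no"
[0,2] NP/N  >  k=1
[2,3] (S\(NP/N))/NP  lex  "some"
[3,4] PP/S  lex  "clearly"
[4,5] N\(PP/S)  lex  "in"
[3,5] N  <  k=4
[5,6] NP\N  lex  "river"
[3,6] NP  <  k=5
[2,6] S\(NP/N)  >  k=3
[0,6] S  <  k=2

[0,6] S   <
  [0,2] NP/N   >
    [0,1] "song" : (NP/N)/PP
    [1,2] "no" : PP
  [2,6] S\(NP/N)   >
    [2,3] "some" : (S\(NP/N))/NP
    [3,6] NP   <
      [3,5] N   <
        [3,4] "clearly" : PP/S
        [4,5] "in" : N\(PP/S)
      [5,6] "river" : NP\N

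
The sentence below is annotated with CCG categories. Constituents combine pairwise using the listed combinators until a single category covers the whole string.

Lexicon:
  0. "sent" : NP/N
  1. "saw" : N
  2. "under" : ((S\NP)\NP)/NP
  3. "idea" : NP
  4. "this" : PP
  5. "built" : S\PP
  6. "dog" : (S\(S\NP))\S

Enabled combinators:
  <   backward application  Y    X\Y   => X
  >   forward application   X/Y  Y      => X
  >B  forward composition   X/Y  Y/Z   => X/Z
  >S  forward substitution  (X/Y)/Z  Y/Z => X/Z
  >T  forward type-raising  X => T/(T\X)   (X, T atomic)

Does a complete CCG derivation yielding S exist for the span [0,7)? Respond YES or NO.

YES

[0,7] S   <
  [0,4] S\NP   <
    [0,2] NP   >
      [0,1] "sent" : NP/N
      [1,2] "saw" : N
    [2,4] (S\NP)\NP   >
      [2,3] "under" : ((S\NP)\NP)/NP
      [3,4] "idea" : NP
  [4,7] S\(S\NP)   <
    [4,6] S   <
      [4,5] "this" : PP
      [5,6] "built" : S\PP
    [6,7] "dog" : (S\(S\NP))\S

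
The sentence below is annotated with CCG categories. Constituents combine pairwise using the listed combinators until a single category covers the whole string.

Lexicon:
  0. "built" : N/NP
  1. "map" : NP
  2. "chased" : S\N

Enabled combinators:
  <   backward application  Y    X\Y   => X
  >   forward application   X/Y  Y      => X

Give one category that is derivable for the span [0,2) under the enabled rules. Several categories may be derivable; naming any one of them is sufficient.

N

[0,3] S   <
  [0,2] N   >
    [0,1] "built" : N/NP
    [1,2] "map" : NP
  [2,3] "chased" : S\N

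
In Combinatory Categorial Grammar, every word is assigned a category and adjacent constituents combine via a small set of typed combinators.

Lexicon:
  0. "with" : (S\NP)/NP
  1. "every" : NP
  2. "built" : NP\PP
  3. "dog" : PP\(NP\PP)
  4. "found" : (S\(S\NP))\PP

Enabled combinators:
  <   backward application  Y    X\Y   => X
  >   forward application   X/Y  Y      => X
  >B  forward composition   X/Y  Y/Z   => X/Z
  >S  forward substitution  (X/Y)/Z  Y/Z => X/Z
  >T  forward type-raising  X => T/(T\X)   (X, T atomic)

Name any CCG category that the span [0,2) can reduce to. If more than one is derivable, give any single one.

[0,5] S   <
  [0,2] S\NP   >
    [0,1] "with" : (S\NP)/NP
    [1,2] "every" : NP
  [2,5] S\(S\NP)   <
    [2,4] PP   <
      [2,3] "built" : NP\PP
      [3,4] "dog" : PP\(NP\PP)
    [4,5] "found" : (S\(S\NP))\PP

S\NP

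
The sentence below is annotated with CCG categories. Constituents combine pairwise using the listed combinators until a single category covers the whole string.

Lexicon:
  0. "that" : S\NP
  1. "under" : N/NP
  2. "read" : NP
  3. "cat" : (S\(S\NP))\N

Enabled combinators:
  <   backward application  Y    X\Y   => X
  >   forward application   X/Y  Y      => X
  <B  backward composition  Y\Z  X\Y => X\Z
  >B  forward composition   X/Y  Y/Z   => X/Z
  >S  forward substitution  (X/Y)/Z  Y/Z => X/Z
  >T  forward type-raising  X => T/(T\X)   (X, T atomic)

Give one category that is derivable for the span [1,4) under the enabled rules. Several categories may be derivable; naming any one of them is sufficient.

S\(S\NP)

[0,4] S   <
  [0,1] "that" : S\NP
  [1,4] S\(S\NP)   <
    [1,3] N   >
      [1,2] "under" : N/NP
      [2,3] "read" : NP
    [3,4] "cat" : (S\(S\NP))\N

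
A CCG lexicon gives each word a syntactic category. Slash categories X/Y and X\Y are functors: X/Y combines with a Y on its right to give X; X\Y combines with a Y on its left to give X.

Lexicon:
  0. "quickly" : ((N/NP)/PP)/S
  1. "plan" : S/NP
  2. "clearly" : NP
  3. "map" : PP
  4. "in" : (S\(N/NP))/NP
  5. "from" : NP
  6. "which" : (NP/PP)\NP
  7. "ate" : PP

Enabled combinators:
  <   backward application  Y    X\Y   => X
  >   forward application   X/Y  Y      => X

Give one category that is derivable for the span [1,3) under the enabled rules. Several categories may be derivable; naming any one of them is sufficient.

[0,8] S   <
  [0,4] N/NP   >
    [0,3] (N/NP)/PP   >
      [0,1] "quickly" : ((N/NP)/PP)/S
      [1,3] S   >
        [1,2] "plan" : S/NP
        [2,3] "clearly" : NP
    [3,4] "map" : PP
  [4,8] S\(N/NP)   >
    [4,5] "in" : (S\(N/NP))/NP
    [5,8] NP   >
      [5,7] NP/PP   <
        [5,6] "from" : NP
        [6,7] "which" : (NP/PP)\NP
      [7,8] "ate" : PP

S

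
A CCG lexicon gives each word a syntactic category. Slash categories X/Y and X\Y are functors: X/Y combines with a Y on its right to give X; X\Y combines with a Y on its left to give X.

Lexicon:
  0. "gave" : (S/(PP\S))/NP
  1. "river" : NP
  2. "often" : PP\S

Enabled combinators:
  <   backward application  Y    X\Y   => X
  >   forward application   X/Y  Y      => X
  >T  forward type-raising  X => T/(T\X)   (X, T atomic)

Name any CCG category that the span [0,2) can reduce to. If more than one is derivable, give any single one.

S/(PP\S)

[0,3] S   >
  [0,2] S/(PP\S)   >
    [0,1] "gave" : (S/(PP\S))/NP
    [1,2] "river" : NP
  [2,3] "often" : PP\S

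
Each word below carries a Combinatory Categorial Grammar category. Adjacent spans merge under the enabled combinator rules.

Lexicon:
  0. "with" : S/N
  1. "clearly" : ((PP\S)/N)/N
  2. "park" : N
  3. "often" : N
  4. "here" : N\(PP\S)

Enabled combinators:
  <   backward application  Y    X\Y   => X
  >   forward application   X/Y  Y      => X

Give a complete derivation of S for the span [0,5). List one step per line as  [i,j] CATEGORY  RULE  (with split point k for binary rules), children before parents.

[0,1] S/N  lex  "with"
[1,2] ((PP\S)/N)/N  lex  "clearly"
[2,3] N  lex  "park"
[1,3] (PP\S)/N  >  k=2
[3,4] N  lex  "often"
[1,4] PP\S  >  k=3
[4,5] N\(PP\S)  lex  "here"
[1,5] N  <  k=4
[0,5] S  >  k=1

[0,5] S   >
  [0,1] "with" : S/N
  [1,5] N   <
    [1,4] PP\S   >
      [1,3] (PP\S)/N   >
        [1,2] "clearly" : ((PP\S)/N)/N
        [2,3] "park" : N
      [3,4] "often" : N
    [4,5] "here" : N\(PP\S)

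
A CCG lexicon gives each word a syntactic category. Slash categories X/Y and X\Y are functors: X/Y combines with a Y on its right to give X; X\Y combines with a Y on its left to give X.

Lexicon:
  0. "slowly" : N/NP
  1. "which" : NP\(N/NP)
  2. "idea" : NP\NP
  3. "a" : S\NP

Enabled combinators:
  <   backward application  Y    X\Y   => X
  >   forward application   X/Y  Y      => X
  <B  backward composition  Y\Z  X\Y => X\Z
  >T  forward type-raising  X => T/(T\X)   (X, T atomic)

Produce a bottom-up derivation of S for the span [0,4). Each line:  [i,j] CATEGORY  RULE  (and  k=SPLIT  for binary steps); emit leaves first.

[0,1] N/NP  lex  "slowly"
[1,2] NP\(N/NP)  lex  "which"
[0,2] NP  <  k=1
[2,3] NP\NP  lex  "idea"
[3,4] S\NP  lex  "a"
[2,4] S\NP  <B  k=3
[0,4] S  <  k=2

[0,4] S   <
  [0,2] NP   <
    [0,1] "slowly" : N/NP
    [1,2] "which" : NP\(N/NP)
  [2,4] S\NP   <B
    [2,3] "idea" : NP\NP
    [3,4] "a" : S\NP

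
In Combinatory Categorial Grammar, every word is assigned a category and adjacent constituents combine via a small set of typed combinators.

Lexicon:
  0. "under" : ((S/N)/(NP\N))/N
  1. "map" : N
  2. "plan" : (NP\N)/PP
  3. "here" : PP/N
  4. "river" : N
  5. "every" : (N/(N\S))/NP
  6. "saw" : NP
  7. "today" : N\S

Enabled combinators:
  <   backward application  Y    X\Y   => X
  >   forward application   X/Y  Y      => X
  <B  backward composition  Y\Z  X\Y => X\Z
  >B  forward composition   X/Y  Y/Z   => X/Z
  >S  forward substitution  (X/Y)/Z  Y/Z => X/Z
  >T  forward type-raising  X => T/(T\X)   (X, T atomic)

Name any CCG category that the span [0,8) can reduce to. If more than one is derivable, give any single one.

S

[0,8] S   >
  [0,5] S/N   >
    [0,2] (S/N)/(NP\N)   >
      [0,1] "under" : ((S/N)/(NP\N))/N
      [1,2] "map" : N
    [2,5] NP\N   >
      [2,3] "plan" : (NP\N)/PP
      [3,5] PP   >
        [3,4] "here" : PP/N
        [4,5] "river" : N
  [5,8] N   >
    [5,7] N/(N\S)   >
      [5,6] "every" : (N/(N\S))/NP
      [6,7] "saw" : NP
    [7,8] "today" : N\S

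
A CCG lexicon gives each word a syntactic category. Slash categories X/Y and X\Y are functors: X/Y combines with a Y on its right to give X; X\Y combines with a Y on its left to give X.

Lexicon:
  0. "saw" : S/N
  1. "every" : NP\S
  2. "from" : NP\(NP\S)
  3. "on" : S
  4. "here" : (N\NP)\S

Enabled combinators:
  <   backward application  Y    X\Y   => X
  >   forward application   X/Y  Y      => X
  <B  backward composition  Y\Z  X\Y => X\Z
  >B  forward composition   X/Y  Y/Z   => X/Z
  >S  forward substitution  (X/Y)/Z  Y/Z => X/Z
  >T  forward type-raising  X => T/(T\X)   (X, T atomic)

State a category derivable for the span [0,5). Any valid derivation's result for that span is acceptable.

[0,5] S   >
  [0,1] "saw" : S/N
  [1,5] N   <
    [1,3] NP   <
      [1,2] "every" : NP\S
      [2,3] "from" : NP\(NP\S)
    [3,5] N\NP   <
      [3,4] "on" : S
      [4,5] "here" : (N\NP)\S

S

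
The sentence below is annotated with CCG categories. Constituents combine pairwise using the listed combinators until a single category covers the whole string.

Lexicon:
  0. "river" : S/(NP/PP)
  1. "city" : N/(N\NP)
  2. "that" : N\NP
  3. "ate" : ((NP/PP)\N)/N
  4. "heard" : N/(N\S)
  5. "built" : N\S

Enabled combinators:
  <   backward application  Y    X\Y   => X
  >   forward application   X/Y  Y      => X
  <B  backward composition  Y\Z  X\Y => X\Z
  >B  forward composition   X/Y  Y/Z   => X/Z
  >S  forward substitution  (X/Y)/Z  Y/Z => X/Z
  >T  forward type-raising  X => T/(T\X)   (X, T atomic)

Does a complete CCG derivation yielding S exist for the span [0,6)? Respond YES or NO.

[0,6] S   >
  [0,1] "river" : S/(NP/PP)
  [1,6] NP/PP   <
    [1,3] N   >
      [1,2] "city" : N/(N\NP)
      [2,3] "that" : N\NP
    [3,6] (NP/PP)\N   >
      [3,4] "ate" : ((NP/PP)\N)/N
      [4,6] N   >
        [4,5] "heard" : N/(N\S)
        [5,6] "built" : N\S

YES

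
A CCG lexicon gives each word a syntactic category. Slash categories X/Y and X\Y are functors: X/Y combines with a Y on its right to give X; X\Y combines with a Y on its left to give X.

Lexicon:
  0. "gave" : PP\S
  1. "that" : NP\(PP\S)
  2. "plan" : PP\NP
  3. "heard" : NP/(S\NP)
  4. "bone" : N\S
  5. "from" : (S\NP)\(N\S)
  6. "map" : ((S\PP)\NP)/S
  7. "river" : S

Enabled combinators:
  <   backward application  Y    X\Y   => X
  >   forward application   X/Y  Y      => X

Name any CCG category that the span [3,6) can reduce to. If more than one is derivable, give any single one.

NP

[0,8] S   <
  [0,3] PP   <
    [0,2] NP   <
      [0,1] "gave" : PP\S
      [1,2] "that" : NP\(PP\S)
    [2,3] "plan" : PP\NP
  [3,8] S\PP   <
    [3,6] NP   >
      [3,4] "heard" : NP/(S\NP)
      [4,6] S\NP   <
        [4,5] "bone" : N\S
        [5,6] "from" : (S\NP)\(N\S)
    [6,8] (S\PP)\NP   >
      [6,7] "map" : ((S\PP)\NP)/S
      [7,8] "river" : S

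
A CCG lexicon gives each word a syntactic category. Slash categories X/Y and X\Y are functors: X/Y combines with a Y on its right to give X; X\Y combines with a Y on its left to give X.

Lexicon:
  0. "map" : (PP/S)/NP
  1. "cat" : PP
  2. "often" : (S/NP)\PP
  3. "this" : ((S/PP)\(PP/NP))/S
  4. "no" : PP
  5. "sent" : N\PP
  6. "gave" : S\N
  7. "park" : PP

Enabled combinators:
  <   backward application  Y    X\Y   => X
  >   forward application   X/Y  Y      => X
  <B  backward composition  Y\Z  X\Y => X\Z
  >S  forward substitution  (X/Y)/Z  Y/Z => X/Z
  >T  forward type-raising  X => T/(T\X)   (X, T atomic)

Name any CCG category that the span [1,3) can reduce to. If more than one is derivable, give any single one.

S/NP

[0,8] S   >
  [0,7] S/PP   <
    [0,3] PP/NP   >S
      [0,1] "map" : (PP/S)/NP
      [1,3] S/NP   <
        [1,2] "cat" : PP
        [2,3] "often" : (S/NP)\PP
    [3,7] (S/PP)\(PP/NP)   >
      [3,4] "this" : ((S/PP)\(PP/NP))/S
      [4,7] S   <
        [4,6] N   <
          [4,5] "no" : PP
          [5,6] "sent" : N\PP
        [6,7] "gave" : S\N
  [7,8] "park" : PP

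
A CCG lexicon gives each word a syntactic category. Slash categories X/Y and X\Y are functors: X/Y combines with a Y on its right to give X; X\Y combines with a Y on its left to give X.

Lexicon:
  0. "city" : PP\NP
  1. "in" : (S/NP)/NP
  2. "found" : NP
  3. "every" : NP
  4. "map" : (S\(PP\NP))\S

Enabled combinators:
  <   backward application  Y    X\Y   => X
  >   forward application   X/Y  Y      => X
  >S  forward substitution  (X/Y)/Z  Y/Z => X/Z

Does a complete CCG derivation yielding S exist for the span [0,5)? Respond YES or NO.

[0,5] S   <
  [0,1] "city" : PP\NP
  [1,5] S\(PP\NP)   <
    [1,4] S   >
      [1,3] S/NP   >
        [1,2] "in" : (S/NP)/NP
        [2,3] "found" : NP
      [3,4] "every" : NP
    [4,5] "map" : (S\(PP\NP))\S

YES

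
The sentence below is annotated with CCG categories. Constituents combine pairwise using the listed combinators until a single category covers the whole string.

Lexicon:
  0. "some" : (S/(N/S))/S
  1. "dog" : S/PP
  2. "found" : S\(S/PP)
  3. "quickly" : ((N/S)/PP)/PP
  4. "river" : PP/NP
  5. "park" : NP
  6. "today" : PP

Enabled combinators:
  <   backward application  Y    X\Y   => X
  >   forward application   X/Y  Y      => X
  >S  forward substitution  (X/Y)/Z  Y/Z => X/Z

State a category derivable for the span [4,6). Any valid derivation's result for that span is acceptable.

[0,7] S   >
  [0,3] S/(N/S)   >
    [0,1] "some" : (S/(N/S))/S
    [1,3] S   <
      [1,2] "dog" : S/PP
      [2,3] "found" : S\(S/PP)
  [3,7] N/S   >
    [3,6] (N/S)/PP   >
      [3,4] "quickly" : ((N/S)/PP)/PP
      [4,6] PP   >
        [4,5] "river" : PP/NP
        [5,6] "park" : NP
    [6,7] "today" : PP

PP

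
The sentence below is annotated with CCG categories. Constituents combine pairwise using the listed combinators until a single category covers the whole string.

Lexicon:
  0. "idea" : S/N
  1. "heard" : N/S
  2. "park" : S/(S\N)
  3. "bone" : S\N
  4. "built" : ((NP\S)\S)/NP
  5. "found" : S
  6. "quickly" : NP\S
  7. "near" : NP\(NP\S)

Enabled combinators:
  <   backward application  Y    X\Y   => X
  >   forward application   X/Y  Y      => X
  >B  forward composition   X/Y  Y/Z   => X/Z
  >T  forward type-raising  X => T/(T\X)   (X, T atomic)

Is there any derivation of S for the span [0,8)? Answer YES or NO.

S/N N/S S/(S\N) S\N ((NP\S)\S)/NP S NP\S NP\(NP\S)
CKY chart[0,8] = {N/(N\NP), NP, NP/(NP\NP), PP/(PP\NP), S/(S\NP)}; S ∉ chart

NO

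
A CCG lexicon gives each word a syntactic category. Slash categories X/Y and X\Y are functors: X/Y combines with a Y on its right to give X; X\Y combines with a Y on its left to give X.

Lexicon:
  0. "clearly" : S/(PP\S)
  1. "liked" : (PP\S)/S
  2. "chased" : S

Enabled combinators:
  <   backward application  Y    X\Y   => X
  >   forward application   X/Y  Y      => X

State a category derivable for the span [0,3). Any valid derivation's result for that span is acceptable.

[0,3] S   >
  [0,1] "clearly" : S/(PP\S)
  [1,3] PP\S   >
    [1,2] "liked" : (PP\S)/S
    [2,3] "chased" : S

S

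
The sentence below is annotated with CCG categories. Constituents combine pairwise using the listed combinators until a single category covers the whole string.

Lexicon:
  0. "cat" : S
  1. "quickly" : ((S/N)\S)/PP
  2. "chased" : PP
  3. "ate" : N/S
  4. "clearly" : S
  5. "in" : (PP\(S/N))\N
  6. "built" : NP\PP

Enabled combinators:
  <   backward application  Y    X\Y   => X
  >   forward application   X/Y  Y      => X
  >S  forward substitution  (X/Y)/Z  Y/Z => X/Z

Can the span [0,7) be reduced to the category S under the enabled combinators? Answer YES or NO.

NO

S ((S/N)\S)/PP PP N/S S (PP\(S/N))\N NP\PP
CKY chart[0,7] = {NP}; S ∉ chart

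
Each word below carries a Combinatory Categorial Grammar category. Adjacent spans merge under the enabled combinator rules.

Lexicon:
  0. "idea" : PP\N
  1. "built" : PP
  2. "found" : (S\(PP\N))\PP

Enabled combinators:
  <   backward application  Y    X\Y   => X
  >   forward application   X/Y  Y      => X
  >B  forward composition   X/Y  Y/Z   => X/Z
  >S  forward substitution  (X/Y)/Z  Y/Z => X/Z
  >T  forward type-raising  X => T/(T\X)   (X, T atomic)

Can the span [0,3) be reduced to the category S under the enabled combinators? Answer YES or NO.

YES

[0,3] S   <
  [0,1] "idea" : PP\N
  [1,3] S\(PP\N)   <
    [1,2] "built" : PP
    [2,3] "found" : (S\(PP\N))\PP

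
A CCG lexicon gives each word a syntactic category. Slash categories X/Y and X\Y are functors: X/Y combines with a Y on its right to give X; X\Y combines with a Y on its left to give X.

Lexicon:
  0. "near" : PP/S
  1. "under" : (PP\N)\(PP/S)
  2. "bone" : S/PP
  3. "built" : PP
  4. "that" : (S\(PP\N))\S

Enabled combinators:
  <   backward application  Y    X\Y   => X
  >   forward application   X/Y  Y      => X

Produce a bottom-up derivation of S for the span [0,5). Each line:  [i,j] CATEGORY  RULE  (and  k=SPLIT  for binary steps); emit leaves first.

[0,1] PP/S  lex  "near"
[1,2] (PP\N)\(PP/S)  lex  "under"
[0,2] PP\N  <  k=1
[2,3] S/PP  lex  "bone"
[3,4] PP  lex  "built"
[2,4] S  >  k=3
[4,5] (S\(PP\N))\S  lex  "that"
[2,5] S\(PP\N)  <  k=4
[0,5] S  <  k=2

[0,5] S   <
  [0,2] PP\N   <
    [0,1] "near" : PP/S
    [1,2] "under" : (PP\N)\(PP/S)
  [2,5] S\(PP\N)   <
    [2,4] S   >
      [2,3] "bone" : S/PP
      [3,4] "built" : PP
    [4,5] "that" : (S\(PP\N))\S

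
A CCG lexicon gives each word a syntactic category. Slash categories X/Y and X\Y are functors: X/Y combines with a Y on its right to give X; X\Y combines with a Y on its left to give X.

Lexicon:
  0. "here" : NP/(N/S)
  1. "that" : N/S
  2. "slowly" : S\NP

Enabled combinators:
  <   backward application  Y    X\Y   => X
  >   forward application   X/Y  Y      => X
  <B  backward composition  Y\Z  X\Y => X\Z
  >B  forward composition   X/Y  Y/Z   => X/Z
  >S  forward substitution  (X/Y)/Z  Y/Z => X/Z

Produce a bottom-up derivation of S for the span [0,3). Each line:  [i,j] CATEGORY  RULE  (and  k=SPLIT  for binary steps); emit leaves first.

[0,1] NP/(N/S)  lex  "here"
[1,2] N/S  lex  "that"
[0,2] NP  >  k=1
[2,3] S\NP  lex  "slowly"
[0,3] S  <  k=2

[0,3] S   <
  [0,2] NP   >
    [0,1] "here" : NP/(N/S)
    [1,2] "that" : N/S
  [2,3] "slowly" : S\NP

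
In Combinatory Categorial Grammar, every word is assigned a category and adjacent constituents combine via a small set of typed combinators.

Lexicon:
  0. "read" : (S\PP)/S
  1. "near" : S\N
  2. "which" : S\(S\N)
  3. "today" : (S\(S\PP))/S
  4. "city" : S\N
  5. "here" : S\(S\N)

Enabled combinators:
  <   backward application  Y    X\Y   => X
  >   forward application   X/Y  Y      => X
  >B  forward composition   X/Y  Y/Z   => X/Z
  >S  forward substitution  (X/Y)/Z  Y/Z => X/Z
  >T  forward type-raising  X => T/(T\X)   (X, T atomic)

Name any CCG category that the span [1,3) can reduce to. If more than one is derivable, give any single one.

S

[0,6] S   <
  [0,3] S\PP   >
    [0,1] "read" : (S\PP)/S
    [1,3] S   <
      [1,2] "near" : S\N
      [2,3] "which" : S\(S\N)
  [3,6] S\(S\PP)   >
    [3,4] "today" : (S\(S\PP))/S
    [4,6] S   <
      [4,5] "city" : S\N
      [5,6] "here" : S\(S\N)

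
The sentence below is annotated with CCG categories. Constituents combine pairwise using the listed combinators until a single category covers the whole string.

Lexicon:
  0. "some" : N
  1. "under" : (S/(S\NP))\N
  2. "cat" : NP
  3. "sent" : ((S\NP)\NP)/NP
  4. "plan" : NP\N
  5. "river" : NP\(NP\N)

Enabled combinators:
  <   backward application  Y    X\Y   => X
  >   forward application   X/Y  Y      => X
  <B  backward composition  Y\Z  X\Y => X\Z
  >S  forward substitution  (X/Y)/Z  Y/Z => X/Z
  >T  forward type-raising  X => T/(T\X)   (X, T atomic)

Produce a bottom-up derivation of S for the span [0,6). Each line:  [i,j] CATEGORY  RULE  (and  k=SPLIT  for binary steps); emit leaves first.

[0,6] S   >
  [0,2] S/(S\NP)   <
    [0,1] "some" : N
    [1,2] "under" : (S/(S\NP))\N
  [2,6] S\NP   <
    [2,3] "cat" : NP
    [3,6] (S\NP)\NP   >
      [3,4] "sent" : ((S\NP)\NP)/NP
      [4,6] NP   <
        [4,5] "plan" : NP\N
        [5,6] "river" : NP\(NP\N)

[0,1] N  lex  "some"
[1,2] (S/(S\NP))\N  lex  "under"
[0,2] S/(S\NP)  <  k=1
[2,3] NP  lex  "cat"
[3,4] ((S\NP)\NP)/NP  lex  "sent"
[4,5] NP\N  lex  "plan"
[5,6] NP\(NP\N)  lex  "river"
[4,6] NP  <  k=5
[3,6] (S\NP)\NP  >  k=4
[2,6] S\NP  <  k=3
[0,6] S  >  k=2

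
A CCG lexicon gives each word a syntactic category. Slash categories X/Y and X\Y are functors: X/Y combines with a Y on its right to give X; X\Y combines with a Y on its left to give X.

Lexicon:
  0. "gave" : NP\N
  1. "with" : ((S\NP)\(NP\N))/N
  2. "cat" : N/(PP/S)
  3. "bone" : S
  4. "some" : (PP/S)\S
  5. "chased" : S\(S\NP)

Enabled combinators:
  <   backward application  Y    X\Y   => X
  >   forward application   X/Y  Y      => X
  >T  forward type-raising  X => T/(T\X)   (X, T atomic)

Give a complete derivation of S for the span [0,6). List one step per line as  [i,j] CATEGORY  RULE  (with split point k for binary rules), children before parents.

[0,6] S   <
  [0,5] S\NP   <
    [0,1] "gave" : NP\N
    [1,5] (S\NP)\(NP\N)   >
      [1,2] "with" : ((S\NP)\(NP\N))/N
      [2,5] N   >
        [2,3] "cat" : N/(PP/S)
        [3,5] PP/S   <
          [3,4] "bone" : S
          [4,5] "some" : (PP/S)\S
  [5,6] "chased" : S\(S\NP)

[0,1] NP\N  lex  "gave"
[1,2] ((S\NP)\(NP\N))/N  lex  "with"
[2,3] N/(PP/S)  lex  "cat"
[3,4] S  lex  "bone"
[4,5] (PP/S)\S  lex  "some"
[3,5] PP/S  <  k=4
[2,5] N  >  k=3
[1,5] (S\NP)\(NP\N)  >  k=2
[0,5] S\NP  <  k=1
[5,6] S\(S\NP)  lex  "chased"
[0,6] S  <  k=5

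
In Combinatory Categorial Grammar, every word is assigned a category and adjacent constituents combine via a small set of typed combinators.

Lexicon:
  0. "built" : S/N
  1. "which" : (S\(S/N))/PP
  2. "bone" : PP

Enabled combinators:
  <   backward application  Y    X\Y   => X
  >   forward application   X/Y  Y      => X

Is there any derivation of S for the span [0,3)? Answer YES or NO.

[0,3] S   <
  [0,1] "built" : S/N
  [1,3] S\(S/N)   >
    [1,2] "which" : (S\(S/N))/PP
    [2,3] "bone" : PP

YES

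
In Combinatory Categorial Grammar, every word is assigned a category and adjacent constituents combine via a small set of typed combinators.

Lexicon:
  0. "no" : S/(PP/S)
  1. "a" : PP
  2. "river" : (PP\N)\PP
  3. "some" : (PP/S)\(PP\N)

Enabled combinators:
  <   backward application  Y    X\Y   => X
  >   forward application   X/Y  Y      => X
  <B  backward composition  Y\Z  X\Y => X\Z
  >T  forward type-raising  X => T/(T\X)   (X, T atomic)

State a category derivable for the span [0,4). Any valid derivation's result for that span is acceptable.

[0,4] S   >
  [0,1] "no" : S/(PP/S)
  [1,4] PP/S   <
    [1,3] PP\N   <
      [1,2] "a" : PP
      [2,3] "river" : (PP\N)\PP
    [3,4] "some" : (PP/S)\(PP\N)

S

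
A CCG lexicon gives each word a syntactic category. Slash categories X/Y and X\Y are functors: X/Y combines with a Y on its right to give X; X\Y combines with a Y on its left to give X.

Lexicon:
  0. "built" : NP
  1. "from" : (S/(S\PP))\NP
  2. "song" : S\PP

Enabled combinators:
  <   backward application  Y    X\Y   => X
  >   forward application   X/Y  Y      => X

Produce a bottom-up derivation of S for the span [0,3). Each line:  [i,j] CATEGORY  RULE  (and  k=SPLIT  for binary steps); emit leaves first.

[0,3] S   >
  [0,2] S/(S\PP)   <
    [0,1] "built" : NP
    [1,2] "from" : (S/(S\PP))\NP
  [2,3] "song" : S\PP

[0,1] NP  lex  "built"
[1,2] (S/(S\PP))\NP  lex  "from"
[0,2] S/(S\PP)  <  k=1
[2,3] S\PP  lex  "song"
[0,3] S  >  k=2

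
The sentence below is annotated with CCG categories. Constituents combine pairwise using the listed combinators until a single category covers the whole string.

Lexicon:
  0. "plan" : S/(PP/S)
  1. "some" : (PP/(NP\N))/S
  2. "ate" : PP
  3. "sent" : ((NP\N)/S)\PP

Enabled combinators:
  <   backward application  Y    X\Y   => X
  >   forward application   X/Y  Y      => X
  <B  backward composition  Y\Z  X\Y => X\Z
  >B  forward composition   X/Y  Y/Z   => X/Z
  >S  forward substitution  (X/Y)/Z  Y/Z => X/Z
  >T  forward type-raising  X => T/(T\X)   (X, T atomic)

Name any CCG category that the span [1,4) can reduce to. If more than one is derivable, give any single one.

[0,4] S   >
  [0,1] "plan" : S/(PP/S)
  [1,4] PP/S   >S
    [1,2] "some" : (PP/(NP\N))/S
    [2,4] (NP\N)/S   <
      [2,3] "ate" : PP
      [3,4] "sent" : ((NP\N)/S)\PP

PP/S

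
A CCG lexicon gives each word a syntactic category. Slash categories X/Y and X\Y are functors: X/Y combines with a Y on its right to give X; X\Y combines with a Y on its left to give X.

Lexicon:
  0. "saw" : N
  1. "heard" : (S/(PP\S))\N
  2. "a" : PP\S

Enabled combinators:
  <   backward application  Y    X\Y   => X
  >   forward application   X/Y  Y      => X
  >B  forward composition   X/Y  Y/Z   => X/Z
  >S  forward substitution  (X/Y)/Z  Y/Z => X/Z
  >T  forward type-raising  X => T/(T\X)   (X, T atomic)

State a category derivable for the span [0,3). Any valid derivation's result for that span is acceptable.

S

[0,3] S   >
  [0,2] S/(PP\S)   <
    [0,1] "saw" : N
    [1,2] "heard" : (S/(PP\S))\N
  [2,3] "a" : PP\S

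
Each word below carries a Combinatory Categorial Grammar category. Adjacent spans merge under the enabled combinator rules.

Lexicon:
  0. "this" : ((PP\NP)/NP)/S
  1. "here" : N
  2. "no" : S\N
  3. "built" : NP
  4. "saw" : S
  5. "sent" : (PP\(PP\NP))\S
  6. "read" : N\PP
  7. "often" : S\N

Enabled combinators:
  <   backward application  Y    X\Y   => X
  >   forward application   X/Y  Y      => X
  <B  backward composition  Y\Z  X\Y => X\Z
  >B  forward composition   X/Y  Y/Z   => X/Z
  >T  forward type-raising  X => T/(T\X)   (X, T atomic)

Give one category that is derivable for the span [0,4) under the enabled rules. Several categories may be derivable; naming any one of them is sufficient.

PP\NP

[0,8] S   <
  [0,6] PP   <
    [0,4] PP\NP   >
      [0,3] (PP\NP)/NP   >
        [0,1] "this" : ((PP\NP)/NP)/S
        [1,3] S   >
          [1,2] S/(S\N)   >T
            [1,2] "here" : N
          [2,3] "no" : S\N
      [3,4] "built" : NP
    [4,6] PP\(PP\NP)   <
      [4,5] "saw" : S
      [5,6] "sent" : (PP\(PP\NP))\S
  [6,8] S\PP   <B
    [6,7] "read" : N\PP
    [7,8] "often" : S\N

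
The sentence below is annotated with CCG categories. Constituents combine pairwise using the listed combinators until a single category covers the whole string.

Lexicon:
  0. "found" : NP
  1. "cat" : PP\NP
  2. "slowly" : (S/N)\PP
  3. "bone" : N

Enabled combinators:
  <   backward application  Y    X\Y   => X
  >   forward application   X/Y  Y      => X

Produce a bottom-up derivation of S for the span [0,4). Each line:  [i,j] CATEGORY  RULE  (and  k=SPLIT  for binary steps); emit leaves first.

[0,4] S   >
  [0,3] S/N   <
    [0,2] PP   <
      [0,1] "found" : NP
      [1,2] "cat" : PP\NP
    [2,3] "slowly" : (S/N)\PP
  [3,4] "bone" : N

[0,1] NP  lex  "found"
[1,2] PP\NP  lex  "cat"
[0,2] PP  <  k=1
[2,3] (S/N)\PP  lex  "slowly"
[0,3] S/N  <  k=2
[3,4] N  lex  "bone"
[0,4] S  >  k=3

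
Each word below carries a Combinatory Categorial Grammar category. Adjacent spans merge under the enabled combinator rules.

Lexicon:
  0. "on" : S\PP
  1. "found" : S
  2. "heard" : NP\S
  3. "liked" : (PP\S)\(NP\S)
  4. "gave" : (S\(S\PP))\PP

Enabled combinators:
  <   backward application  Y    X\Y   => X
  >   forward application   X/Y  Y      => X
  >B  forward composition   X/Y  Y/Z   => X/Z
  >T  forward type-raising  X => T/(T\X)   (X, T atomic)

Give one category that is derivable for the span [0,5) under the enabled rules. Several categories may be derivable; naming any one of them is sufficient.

S

[0,5] S   <
  [0,1] "on" : S\PP
  [1,5] S\(S\PP)   <
    [1,4] PP   <
      [1,2] "found" : S
      [2,4] PP\S   <
        [2,3] "heard" : NP\S
        [3,4] "liked" : (PP\S)\(NP\S)
    [4,5] "gave" : (S\(S\PP))\PP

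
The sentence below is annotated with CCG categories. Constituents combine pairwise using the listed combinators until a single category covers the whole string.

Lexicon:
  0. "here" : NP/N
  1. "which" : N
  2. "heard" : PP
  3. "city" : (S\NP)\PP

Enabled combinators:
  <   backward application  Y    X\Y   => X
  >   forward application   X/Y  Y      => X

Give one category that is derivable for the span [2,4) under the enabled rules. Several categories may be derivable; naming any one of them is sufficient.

S\NP

[0,4] S   <
  [0,2] NP   >
    [0,1] "here" : NP/N
    [1,2] "which" : N
  [2,4] S\NP   <
    [2,3] "heard" : PP
    [3,4] "city" : (S\NP)\PP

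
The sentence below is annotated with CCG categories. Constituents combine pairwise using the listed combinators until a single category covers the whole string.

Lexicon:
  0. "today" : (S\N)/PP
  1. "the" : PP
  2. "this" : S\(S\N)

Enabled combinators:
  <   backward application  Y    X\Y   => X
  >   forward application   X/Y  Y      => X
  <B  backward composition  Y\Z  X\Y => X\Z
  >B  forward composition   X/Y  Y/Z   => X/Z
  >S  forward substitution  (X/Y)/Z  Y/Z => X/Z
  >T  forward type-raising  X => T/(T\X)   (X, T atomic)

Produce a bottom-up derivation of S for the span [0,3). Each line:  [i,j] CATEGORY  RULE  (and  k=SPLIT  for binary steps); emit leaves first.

[0,3] S   <
  [0,2] S\N   >
    [0,1] "today" : (S\N)/PP
    [1,2] "the" : PP
  [2,3] "this" : S\(S\N)

[0,1] (S\N)/PP  lex  "today"
[1,2] PP  lex  "the"
[0,2] S\N  >  k=1
[2,3] S\(S\N)  lex  "this"
[0,3] S  <  k=2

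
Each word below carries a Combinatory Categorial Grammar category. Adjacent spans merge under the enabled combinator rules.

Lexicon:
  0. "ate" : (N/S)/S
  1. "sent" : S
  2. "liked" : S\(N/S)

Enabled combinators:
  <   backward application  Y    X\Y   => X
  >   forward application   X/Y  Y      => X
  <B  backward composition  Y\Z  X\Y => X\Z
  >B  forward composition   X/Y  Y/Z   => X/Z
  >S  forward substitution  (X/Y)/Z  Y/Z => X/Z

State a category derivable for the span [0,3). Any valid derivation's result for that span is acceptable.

S

[0,3] S   <
  [0,2] N/S   >
    [0,1] "ate" : (N/S)/S
    [1,2] "sent" : S
  [2,3] "liked" : S\(N/S)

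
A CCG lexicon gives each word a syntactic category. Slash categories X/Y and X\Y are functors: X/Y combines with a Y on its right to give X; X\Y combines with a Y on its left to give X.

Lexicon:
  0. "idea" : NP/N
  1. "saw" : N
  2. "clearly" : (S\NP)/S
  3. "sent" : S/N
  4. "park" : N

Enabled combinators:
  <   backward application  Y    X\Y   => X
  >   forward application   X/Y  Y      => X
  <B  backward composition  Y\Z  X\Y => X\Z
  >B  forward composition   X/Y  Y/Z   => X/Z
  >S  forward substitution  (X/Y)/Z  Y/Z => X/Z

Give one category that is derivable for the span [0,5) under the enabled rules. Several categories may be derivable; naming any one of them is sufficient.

[0,5] S   <
  [0,2] NP   >
    [0,1] "idea" : NP/N
    [1,2] "saw" : N
  [2,5] S\NP   >
    [2,3] "clearly" : (S\NP)/S
    [3,5] S   >
      [3,4] "sent" : S/N
      [4,5] "park" : N

S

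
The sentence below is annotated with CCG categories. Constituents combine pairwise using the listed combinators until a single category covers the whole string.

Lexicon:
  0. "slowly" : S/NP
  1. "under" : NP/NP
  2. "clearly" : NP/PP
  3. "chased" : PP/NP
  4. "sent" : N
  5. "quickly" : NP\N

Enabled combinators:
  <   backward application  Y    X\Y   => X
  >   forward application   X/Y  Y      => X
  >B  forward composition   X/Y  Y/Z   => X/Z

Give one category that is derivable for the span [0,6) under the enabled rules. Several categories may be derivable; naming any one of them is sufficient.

S

[0,6] S   >
  [0,1] "slowly" : S/NP
  [1,6] NP   >
    [1,3] NP/PP   >B
      [1,2] "under" : NP/NP
      [2,3] "clearly" : NP/PP
    [3,6] PP   >
      [3,4] "chased" : PP/NP
      [4,6] NP   <
        [4,5] "sent" : N
        [5,6] "quickly" : NP\N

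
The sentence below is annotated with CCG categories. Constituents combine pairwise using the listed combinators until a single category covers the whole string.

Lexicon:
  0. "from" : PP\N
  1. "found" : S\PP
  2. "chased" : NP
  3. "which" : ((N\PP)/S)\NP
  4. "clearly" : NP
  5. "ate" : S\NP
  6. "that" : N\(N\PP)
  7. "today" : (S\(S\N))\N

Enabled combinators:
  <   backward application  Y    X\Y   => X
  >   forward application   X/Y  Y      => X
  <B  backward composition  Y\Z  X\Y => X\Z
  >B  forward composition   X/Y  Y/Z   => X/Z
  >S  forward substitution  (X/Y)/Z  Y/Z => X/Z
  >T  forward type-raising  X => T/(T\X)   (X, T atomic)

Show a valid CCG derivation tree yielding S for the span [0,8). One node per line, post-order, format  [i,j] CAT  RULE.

[0,8] S   <
  [0,2] S\N   <B
    [0,1] "from" : PP\N
    [1,2] "found" : S\PP
  [2,8] S\(S\N)   <
    [2,7] N   <
      [2,6] N\PP   >
        [2,4] (N\PP)/S   <
          [2,3] "chased" : NP
          [3,4] "which" : ((N\PP)/S)\NP
        [4,6] S   <
          [4,5] "clearly" : NP
          [5,6] "ate" : S\NP
      [6,7] "that" : N\(N\PP)
    [7,8] "today" : (S\(S\N))\N

[0,1] PP\N  lex  "from"
[1,2] S\PP  lex  "found"
[0,2] S\N  <B  k=1
[2,3] NP  lex  "chased"
[3,4] ((N\PP)/S)\NP  lex  "which"
[2,4] (N\PP)/S  <  k=3
[4,5] NP  lex  "clearly"
[5,6] S\NP  lex  "ate"
[4,6] S  <  k=5
[2,6] N\PP  >  k=4
[6,7] N\(N\PP)  lex  "that"
[2,7] N  <  k=6
[7,8] (S\(S\N))\N  lex  "today"
[2,8] S\(S\N)  <  k=7
[0,8] S  <  k=2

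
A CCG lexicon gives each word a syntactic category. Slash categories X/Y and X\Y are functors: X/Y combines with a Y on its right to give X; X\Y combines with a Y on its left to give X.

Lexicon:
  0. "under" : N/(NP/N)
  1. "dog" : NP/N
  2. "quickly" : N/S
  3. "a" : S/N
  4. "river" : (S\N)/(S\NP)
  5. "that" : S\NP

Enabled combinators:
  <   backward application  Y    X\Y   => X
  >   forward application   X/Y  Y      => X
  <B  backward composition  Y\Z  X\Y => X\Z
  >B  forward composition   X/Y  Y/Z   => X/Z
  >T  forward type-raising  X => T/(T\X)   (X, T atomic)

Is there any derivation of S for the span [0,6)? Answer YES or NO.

[0,6] S   <
  [0,4] N   >
    [0,1] "under" : N/(NP/N)
    [1,4] NP/N   >B
      [1,3] NP/S   >B
        [1,2] "dog" : NP/N
        [2,3] "quickly" : N/S
      [3,4] "a" : S/N
  [4,6] S\N   >
    [4,5] "river" : (S\N)/(S\NP)
    [5,6] "that" : S\NP

YES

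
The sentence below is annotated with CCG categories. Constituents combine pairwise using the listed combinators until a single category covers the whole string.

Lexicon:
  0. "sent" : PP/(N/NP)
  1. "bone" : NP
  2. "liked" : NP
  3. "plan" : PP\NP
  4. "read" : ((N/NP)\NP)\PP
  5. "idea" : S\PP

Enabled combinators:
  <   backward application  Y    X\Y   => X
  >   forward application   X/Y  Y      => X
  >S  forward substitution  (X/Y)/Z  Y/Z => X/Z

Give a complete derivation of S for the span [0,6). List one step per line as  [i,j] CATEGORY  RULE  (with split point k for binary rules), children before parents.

[0,1] PP/(N/NP)  lex  "sent"
[1,2] NP  lex  "bone"
[2,3] NP  lex  "liked"
[3,4] PP\NP  lex  "plan"
[2,4] PP  <  k=3
[4,5] ((N/NP)\NP)\PP  lex  "read"
[2,5] (N/NP)\NP  <  k=4
[1,5] N/NP  <  k=2
[0,5] PP  >  k=1
[5,6] S\PP  lex  "idea"
[0,6] S  <  k=5

[0,6] S   <
  [0,5] PP   >
    [0,1] "sent" : PP/(N/NP)
    [1,5] N/NP   <
      [1,2] "bone" : NP
      [2,5] (N/NP)\NP   <
        [2,4] PP   <
          [2,3] "liked" : NP
          [3,4] "plan" : PP\NP
        [4,5] "read" : ((N/NP)\NP)\PP
  [5,6] "idea" : S\PP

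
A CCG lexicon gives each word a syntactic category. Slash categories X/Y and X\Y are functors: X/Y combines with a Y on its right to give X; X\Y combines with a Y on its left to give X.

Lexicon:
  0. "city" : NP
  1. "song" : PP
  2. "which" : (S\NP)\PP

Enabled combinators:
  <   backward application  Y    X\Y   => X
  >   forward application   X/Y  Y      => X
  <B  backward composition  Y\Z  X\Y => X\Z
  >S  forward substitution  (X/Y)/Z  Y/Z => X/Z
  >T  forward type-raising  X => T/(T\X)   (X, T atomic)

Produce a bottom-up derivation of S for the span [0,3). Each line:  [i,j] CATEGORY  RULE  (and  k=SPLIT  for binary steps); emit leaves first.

[0,3] S   <
  [0,1] "city" : NP
  [1,3] S\NP   <
    [1,2] "song" : PP
    [2,3] "which" : (S\NP)\PP

[0,1] NP  lex  "city"
[1,2] PP  lex  "song"
[2,3] (S\NP)\PP  lex  "which"
[1,3] S\NP  <  k=2
[0,3] S  <  k=1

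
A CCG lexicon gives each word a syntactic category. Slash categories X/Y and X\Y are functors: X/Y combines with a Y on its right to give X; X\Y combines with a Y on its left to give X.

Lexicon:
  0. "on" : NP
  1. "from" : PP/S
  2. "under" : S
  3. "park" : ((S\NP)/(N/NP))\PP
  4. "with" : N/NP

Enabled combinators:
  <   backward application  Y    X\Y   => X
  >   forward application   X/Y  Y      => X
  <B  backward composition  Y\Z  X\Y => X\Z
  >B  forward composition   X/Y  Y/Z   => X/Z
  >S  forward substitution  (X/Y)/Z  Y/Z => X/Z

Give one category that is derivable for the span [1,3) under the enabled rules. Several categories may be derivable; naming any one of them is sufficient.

PP

[0,5] S   <
  [0,1] "on" : NP
  [1,5] S\NP   >
    [1,4] (S\NP)/(N/NP)   <
      [1,3] PP   >
        [1,2] "from" : PP/S
        [2,3] "under" : S
      [3,4] "park" : ((S\NP)/(N/NP))\PP
    [4,5] "with" : N/NP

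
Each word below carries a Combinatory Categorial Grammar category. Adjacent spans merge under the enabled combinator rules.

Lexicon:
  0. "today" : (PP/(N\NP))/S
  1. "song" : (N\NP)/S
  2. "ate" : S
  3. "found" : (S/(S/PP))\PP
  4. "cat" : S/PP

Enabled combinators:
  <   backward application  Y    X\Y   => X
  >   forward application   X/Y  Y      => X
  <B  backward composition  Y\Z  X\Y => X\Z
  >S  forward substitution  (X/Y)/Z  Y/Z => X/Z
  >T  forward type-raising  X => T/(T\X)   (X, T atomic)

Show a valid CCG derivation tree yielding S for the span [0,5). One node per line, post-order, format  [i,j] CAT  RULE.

[0,5] S   >
  [0,4] S/(S/PP)   <
    [0,3] PP   >
      [0,2] PP/S   >S
        [0,1] "today" : (PP/(N\NP))/S
        [1,2] "song" : (N\NP)/S
      [2,3] "ate" : S
    [3,4] "found" : (S/(S/PP))\PP
  [4,5] "cat" : S/PP

[0,1] (PP/(N\NP))/S  lex  "today"
[1,2] (N\NP)/S  lex  "song"
[0,2] PP/S  >S  k=1
[2,3] S  lex  "ate"
[0,3] PP  >  k=2
[3,4] (S/(S/PP))\PP  lex  "found"
[0,4] S/(S/PP)  <  k=3
[4,5] S/PP  lex  "cat"
[0,5] S  >  k=4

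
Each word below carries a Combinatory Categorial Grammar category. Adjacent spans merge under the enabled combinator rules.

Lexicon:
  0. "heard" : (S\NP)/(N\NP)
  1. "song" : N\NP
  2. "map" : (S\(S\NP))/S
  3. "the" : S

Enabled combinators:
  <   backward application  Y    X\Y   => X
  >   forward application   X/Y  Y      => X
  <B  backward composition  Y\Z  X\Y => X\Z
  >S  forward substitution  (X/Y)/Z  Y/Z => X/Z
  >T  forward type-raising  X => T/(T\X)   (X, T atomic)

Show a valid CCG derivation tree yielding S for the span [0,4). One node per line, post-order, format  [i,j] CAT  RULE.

[0,1] (S\NP)/(N\NP)  lex  "heard"
[1,2] N\NP  lex  "song"
[0,2] S\NP  >  k=1
[2,3] (S\(S\NP))/S  lex  "map"
[3,4] S  lex  "the"
[2,4] S\(S\NP)  >  k=3
[0,4] S  <  k=2

[0,4] S   <
  [0,2] S\NP   >
    [0,1] "heard" : (S\NP)/(N\NP)
    [1,2] "song" : N\NP
  [2,4] S\(S\NP)   >
    [2,3] "map" : (S\(S\NP))/S
    [3,4] "the" : S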